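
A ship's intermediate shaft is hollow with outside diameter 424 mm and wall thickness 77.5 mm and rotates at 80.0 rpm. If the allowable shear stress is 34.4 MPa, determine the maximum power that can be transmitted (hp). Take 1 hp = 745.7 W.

J = π(d_o⁴ − d_i⁴)/32 = π(0.424⁴ − 0.269⁴)/32 = 2.659×10^-3 m⁴.
T_max = τ_allow·J/r = 3.44×10^7 × 2.659×10^-3 / 0.212 = 431400 N·m.
ω = 2π·80.0/60 = 8.378 rad/s, so P_max = T_max·ω = 3.614×10^6 W.

4850 hp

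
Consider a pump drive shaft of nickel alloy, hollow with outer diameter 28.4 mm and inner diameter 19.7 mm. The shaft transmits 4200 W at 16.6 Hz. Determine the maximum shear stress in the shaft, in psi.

ω = 2π·16.6 = 104.3 rad/s, so T = P/ω = 4200 / 104.3 = 40.27 N·m.
J = π(d_o⁴ − d_i⁴)/32 = π(0.0284⁴ − 0.0197⁴)/32 = 4.908×10^-8 m⁴.
τ_max = T·r/J = 40.27 × 0.0142 / 4.908×10^-8 = 1.165×10^7 Pa.

1690 psi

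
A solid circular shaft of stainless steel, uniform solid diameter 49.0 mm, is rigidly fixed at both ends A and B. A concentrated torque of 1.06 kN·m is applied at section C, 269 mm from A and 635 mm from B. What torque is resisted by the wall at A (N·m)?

745 N·m

With uniform GJ and both ends fixed, compatibility θ_AC = θ_CB gives T_A·a = T_B·b, together with T_A + T_B = T₀.
T_A = T₀·b/(a+b) = 1060·635/904.0 = 744.6 N·m; T_B = 315.4 N·m.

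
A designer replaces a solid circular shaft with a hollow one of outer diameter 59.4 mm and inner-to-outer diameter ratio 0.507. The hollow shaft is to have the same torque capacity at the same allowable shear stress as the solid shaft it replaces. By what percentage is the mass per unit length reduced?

Equal τ_max and T ⇒ the solid shaft needs d_s³ = d_o³(1−k⁴), so d_s = 59.4·(1−0.507⁴)^(1/3) = 58.06 mm.
Area ratio A_h/A_s = d_o²(1−k²)/d_s² = (1−k²)/(1−k⁴)^(2/3) = 0.7776.
Mass saving = 1 − 0.7776 = 22.2 %.

22.2 %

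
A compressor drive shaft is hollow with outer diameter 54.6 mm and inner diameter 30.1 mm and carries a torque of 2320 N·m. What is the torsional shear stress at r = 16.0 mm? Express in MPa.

46.9 MPa

J = π(d_o⁴ − d_i⁴)/32 = π(0.0546⁴ − 0.0301⁴)/32 = 7.919×10^-7 m⁴.
Shear stress varies linearly with radius: τ = T·r/J = 2320 × 0.0160 / 7.919×10^-7 = 4.687×10^7 Pa.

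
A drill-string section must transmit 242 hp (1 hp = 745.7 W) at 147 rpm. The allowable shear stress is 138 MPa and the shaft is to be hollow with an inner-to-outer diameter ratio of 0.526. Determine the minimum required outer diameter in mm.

77.7 mm

ω = 2π·147/60 = 15.39 rad/s, so T = P/ω = 242×745.7 / 15.39 = 11720 N·m.
For a hollow shaft with d_i/d_o = 0.526: τ_max = 16T/(π d_o³ (1−k⁴)), so d_o = [16T/(π τ_allow (1−k⁴))]^(1/3) = [16·11720/(π·1.38×10^8·0.9235)]^(1/3) = 0.07767 m.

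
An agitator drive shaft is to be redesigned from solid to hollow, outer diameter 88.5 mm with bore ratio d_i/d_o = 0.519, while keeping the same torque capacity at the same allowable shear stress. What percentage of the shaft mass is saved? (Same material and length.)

Equal τ_max and T ⇒ the solid shaft needs d_s³ = d_o³(1−k⁴), so d_s = 88.5·(1−0.519⁴)^(1/3) = 86.31 mm.
Area ratio A_h/A_s = d_o²(1−k²)/d_s² = (1−k²)/(1−k⁴)^(2/3) = 0.7683.
Mass saving = 1 − 0.7683 = 23.2 %.

23.2 %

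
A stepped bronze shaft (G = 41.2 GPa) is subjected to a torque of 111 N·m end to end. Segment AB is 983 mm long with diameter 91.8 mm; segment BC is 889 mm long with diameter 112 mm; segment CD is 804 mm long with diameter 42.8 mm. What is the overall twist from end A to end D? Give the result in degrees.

0.407°

J_AB = π(0.0918)⁴/32 = 6.97×10^-6 m⁴; J_BC = π(0.112)⁴/32 = 1.54×10^-5 m⁴; J_CD = π(0.0428)⁴/32 = 3.29×10^-7 m⁴.
θ = (T/G)·Σ L_i/J_i = (111.0/41.2×10⁹)·(0.983/6.97×10^-6 + 0.889/1.54×10^-5 + 0.804/3.29×10^-7) = 7.110×10^-3 rad.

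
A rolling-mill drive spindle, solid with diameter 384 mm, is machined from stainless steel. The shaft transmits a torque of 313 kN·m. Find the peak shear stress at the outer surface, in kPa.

J = πd⁴/32 = π(0.384)⁴/32 = 2.135×10^-3 m⁴.
τ_max = T·r/J = 313000 × 0.192 / 2.135×10^-3 = 2.815×10^7 Pa.

28200 kPa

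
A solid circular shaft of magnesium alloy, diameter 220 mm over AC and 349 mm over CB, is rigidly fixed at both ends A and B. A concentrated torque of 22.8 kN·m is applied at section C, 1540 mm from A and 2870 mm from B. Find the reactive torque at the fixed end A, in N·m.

5180 N·m

Compatibility: T_A·a/J_AC = T_B·b/J_CB with T_A + T_B = T₀.
J_AC = 2.30×10^-4 m⁴, J_CB = 1.46×10^-3 m⁴, so T_A = T₀·(J_AC/a)/((J_AC/a)+(J_CB/b)) = 5184 N·m, T_B = 17620 N·m.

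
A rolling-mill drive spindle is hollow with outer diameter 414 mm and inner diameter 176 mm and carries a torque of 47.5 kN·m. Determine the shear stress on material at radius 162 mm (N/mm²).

2.76 N/mm²

J = π(d_o⁴ − d_i⁴)/32 = π(0.414⁴ − 0.176⁴)/32 = 2.790×10^-3 m⁴.
Shear stress varies linearly with radius: τ = T·r/J = 47500 × 0.162 / 2.790×10^-3 = 2.758×10^6 Pa.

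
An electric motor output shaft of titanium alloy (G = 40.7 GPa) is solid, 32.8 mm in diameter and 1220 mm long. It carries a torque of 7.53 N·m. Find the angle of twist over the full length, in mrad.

1.99 mrad

J = πd⁴/32 = π(0.0328)⁴/32 = 1.136×10^-7 m⁴.
θ = T·L/(G·J) = 7.530 × 1.22 / (40.7×10⁹ × 1.136×10^-7) = 1.986×10^-3 rad.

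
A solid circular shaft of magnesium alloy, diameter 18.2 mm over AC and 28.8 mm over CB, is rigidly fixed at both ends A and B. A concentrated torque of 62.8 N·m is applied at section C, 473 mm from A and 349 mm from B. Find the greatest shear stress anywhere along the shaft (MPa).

Compatibility: T_A·a/J_AC = T_B·b/J_CB with T_A + T_B = T₀.
J_AC = 1.08×10^-8 m⁴, J_CB = 6.75×10^-8 m⁴, so T_A = T₀·(J_AC/a)/((J_AC/a)+(J_CB/b)) = 6.612 N·m, T_B = 56.19 N·m.
τ in each portion: τ_AC = 5.59×10^6 Pa, τ_CB = 1.20×10^7 Pa; maximum is in CB.
τ_max = T_CB·r/J = 56.19·0.0144/6.75×10^-8 = 1.198×10^7 Pa.

12.0 MPa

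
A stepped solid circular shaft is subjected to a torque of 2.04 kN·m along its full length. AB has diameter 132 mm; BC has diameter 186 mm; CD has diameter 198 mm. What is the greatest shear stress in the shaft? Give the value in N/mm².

4.52 N/mm²

Under the same torque, τ_max = 16T/(πd³) is largest where d is smallest — segment AB (d = 132 mm).
τ_max = 16·2040/(π·(0.132)³) = 4.517×10^6 Pa.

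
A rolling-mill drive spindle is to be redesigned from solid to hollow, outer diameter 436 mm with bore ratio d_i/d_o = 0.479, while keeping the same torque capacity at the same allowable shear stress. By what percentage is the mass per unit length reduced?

Equal τ_max and T ⇒ the solid shaft needs d_s³ = d_o³(1−k⁴), so d_s = 436·(1−0.479⁴)^(1/3) = 428.2 mm.
Area ratio A_h/A_s = d_o²(1−k²)/d_s² = (1−k²)/(1−k⁴)^(2/3) = 0.7988.
Mass saving = 1 − 0.7988 = 20.1 %.

20.1 %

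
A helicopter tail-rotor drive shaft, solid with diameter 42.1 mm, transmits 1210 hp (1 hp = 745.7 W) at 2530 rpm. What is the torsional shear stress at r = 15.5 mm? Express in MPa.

171 MPa

ω = 2π·2530/60 = 264.9 rad/s, so T = P/ω = 1210×745.7 / 264.9 = 3406 N·m.
J = πd⁴/32 = π(0.0421)⁴/32 = 3.084×10^-7 m⁴.
Shear stress varies linearly with radius: τ = T·r/J = 3406 × 0.0155 / 3.084×10^-7 = 1.712×10^8 Pa.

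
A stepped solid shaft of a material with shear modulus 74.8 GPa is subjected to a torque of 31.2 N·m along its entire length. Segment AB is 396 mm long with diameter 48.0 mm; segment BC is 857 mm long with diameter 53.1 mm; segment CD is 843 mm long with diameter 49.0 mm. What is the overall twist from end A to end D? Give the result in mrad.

J_AB = π(0.0480)⁴/32 = 5.21×10^-7 m⁴; J_BC = π(0.0531)⁴/32 = 7.81×10^-7 m⁴; J_CD = π(0.0490)⁴/32 = 5.66×10^-7 m⁴.
θ = (T/G)·Σ L_i/J_i = (31.20/74.8×10⁹)·(0.396/5.21×10^-7 + 0.857/7.81×10^-7 + 0.843/5.66×10^-7) = 1.396×10^-3 rad.

1.40 mrad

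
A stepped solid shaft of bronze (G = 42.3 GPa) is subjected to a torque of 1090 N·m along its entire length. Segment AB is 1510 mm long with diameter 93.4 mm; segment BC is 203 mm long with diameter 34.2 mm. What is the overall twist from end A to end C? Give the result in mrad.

J_AB = π(0.0934)⁴/32 = 7.47×10^-6 m⁴; J_BC = π(0.0342)⁴/32 = 1.34×10^-7 m⁴.
θ = (T/G)·Σ L_i/J_i = (1090/42.3×10⁹)·(1.51/7.47×10^-6 + 0.203/1.34×10^-7) = 0.04416 rad.

44.2 mrad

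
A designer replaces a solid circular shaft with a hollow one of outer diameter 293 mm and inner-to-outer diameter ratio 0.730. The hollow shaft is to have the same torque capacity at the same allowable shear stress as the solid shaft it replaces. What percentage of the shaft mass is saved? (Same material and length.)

Equal τ_max and T ⇒ the solid shaft needs d_s³ = d_o³(1−k⁴), so d_s = 293·(1−0.730⁴)^(1/3) = 262.1 mm.
Area ratio A_h/A_s = d_o²(1−k²)/d_s² = (1−k²)/(1−k⁴)^(2/3) = 0.5836.
Mass saving = 1 − 0.5836 = 41.6 %.

41.6 %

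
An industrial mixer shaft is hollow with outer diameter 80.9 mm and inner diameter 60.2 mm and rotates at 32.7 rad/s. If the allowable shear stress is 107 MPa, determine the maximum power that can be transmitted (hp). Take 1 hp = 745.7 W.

J = π(d_o⁴ − d_i⁴)/32 = π(0.0809⁴ − 0.0602⁴)/32 = 2.916×10^-6 m⁴.
T_max = τ_allow·J/r = 1.07×10^8 × 2.916×10^-6 / 0.0404 = 7713 N·m.
ω = 32.7 rad/s, so P_max = T_max·ω = 2.522×10^5 W.

338 hp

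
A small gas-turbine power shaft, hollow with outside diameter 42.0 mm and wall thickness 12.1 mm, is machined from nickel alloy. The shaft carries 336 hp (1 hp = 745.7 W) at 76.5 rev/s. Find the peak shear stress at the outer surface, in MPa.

ω = 2π·76.5 = 480.7 rad/s, so T = P/ω = 336×745.7 / 480.7 = 521.3 N·m.
J = π(d_o⁴ − d_i⁴)/32 = π(0.0420⁴ − 0.0178⁴)/32 = 2.956×10^-7 m⁴.
τ_max = T·r/J = 521.3 × 0.0210 / 2.956×10^-7 = 3.703×10^7 Pa.

37.0 MPa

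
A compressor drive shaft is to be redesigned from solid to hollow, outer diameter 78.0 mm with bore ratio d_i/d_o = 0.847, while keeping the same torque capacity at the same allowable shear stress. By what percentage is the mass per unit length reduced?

54.2 %

Equal τ_max and T ⇒ the solid shaft needs d_s³ = d_o³(1−k⁴), so d_s = 78.0·(1−0.847⁴)^(1/3) = 61.30 mm.
Area ratio A_h/A_s = d_o²(1−k²)/d_s² = (1−k²)/(1−k⁴)^(2/3) = 0.4576.
Mass saving = 1 − 0.4576 = 54.2 %.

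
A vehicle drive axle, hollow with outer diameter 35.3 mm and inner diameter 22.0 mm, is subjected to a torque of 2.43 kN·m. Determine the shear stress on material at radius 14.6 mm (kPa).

274000 kPa

J = π(d_o⁴ − d_i⁴)/32 = π(0.0353⁴ − 0.0220⁴)/32 = 1.294×10^-7 m⁴.
Shear stress varies linearly with radius: τ = T·r/J = 2430 × 0.0146 / 1.294×10^-7 = 2.741×10^8 Pa.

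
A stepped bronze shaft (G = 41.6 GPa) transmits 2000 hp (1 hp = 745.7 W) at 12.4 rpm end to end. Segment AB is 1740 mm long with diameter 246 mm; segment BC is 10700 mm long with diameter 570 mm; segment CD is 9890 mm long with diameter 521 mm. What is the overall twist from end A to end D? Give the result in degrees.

11.5°

ω = 2π·12.4/60 = 1.299 rad/s, so T = P/ω = 2000×745.7 / 1.299 = 1.149e6 N·m.
J_AB = π(0.246)⁴/32 = 3.60×10^-4 m⁴; J_BC = π(0.570)⁴/32 = 0.0104 m⁴; J_CD = π(0.521)⁴/32 = 7.23×10^-3 m⁴.
θ = (T/G)·Σ L_i/J_i = (1.149e6/41.6×10⁹)·(1.74/3.60×10^-4 + 10.7/0.0104 + 9.89/7.23×10^-3) = 0.1999 rad.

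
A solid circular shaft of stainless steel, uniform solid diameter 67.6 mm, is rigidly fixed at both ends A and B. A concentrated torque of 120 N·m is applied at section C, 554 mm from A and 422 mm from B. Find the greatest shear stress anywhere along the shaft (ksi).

0.163 ksi

With uniform GJ and both ends fixed, compatibility θ_AC = θ_CB gives T_A·a = T_B·b, together with T_A + T_B = T₀.
T_A = T₀·b/(a+b) = 120.0·422/976.0 = 51.89 N·m; T_B = 68.11 N·m.
τ in each portion: τ_AC = 8.55×10^5 Pa, τ_CB = 1.12×10^6 Pa; maximum is in CB.
τ_max = T_CB·r/J = 68.11·0.0338/2.05×10^-6 = 1.123×10^6 Pa.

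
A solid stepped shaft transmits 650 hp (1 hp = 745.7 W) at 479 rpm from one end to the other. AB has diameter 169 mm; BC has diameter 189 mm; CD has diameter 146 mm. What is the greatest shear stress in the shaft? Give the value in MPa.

ω = 2π·479/60 = 50.16 rad/s, so T = P/ω = 650×745.7 / 50.16 = 9663 N·m.
Under the same torque, τ_max = 16T/(πd³) is largest where d is smallest — segment CD (d = 146 mm).
τ_max = 16·9663/(π·(0.146)³) = 1.581×10^7 Pa.

15.8 MPa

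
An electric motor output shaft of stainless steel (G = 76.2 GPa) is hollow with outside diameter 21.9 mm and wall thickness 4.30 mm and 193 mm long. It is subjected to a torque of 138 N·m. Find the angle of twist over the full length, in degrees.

J = π(d_o⁴ − d_i⁴)/32 = π(0.0219⁴ − 0.0133⁴)/32 = 1.951×10^-8 m⁴.
θ = T·L/(G·J) = 138.0 × 0.193 / (76.2×10⁹ × 1.951×10^-8) = 0.01791 rad.

1.03°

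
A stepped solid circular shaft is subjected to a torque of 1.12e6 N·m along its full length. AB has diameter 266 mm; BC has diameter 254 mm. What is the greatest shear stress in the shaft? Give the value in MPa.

348 MPa

Under the same torque, τ_max = 16T/(πd³) is largest where d is smallest — segment BC (d = 254 mm).
τ_max = 16·1.120e6/(π·(0.254)³) = 3.481×10^8 Pa.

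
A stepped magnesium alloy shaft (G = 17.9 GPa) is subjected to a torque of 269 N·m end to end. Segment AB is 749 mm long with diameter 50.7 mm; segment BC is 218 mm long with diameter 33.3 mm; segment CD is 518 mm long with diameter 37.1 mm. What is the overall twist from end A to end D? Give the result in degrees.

J_AB = π(0.0507)⁴/32 = 6.49×10^-7 m⁴; J_BC = π(0.0333)⁴/32 = 1.21×10^-7 m⁴; J_CD = π(0.0371)⁴/32 = 1.86×10^-7 m⁴.
θ = (T/G)·Σ L_i/J_i = (269.0/17.9×10⁹)·(0.749/6.49×10^-7 + 0.218/1.21×10^-7 + 0.518/1.86×10^-7) = 0.08634 rad.

4.95°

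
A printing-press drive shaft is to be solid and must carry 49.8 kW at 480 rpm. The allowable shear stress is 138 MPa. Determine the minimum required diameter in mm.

33.2 mm

ω = 2π·480/60 = 50.27 rad/s, so T = P/ω = 49.8×10³ / 50.27 = 990.7 N·m.
For a solid shaft τ_max = 16T/(πd³), so d = (16T/(π τ_allow))^(1/3) = (16·990.7/(π·1.38×10^8))^(1/3) = 0.03319 m.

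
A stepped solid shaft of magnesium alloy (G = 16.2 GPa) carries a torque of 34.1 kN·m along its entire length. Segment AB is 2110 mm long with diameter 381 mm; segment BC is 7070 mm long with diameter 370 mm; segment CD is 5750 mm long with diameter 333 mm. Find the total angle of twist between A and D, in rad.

0.0203 rad

J_AB = π(0.381)⁴/32 = 2.07×10^-3 m⁴; J_BC = π(0.370)⁴/32 = 1.84×10^-3 m⁴; J_CD = π(0.333)⁴/32 = 1.21×10^-3 m⁴.
θ = (T/G)·Σ L_i/J_i = (34100/16.2×10⁹)·(2.11/2.07×10^-3 + 7.07/1.84×10^-3 + 5.75/1.21×10^-3) = 0.02026 rad.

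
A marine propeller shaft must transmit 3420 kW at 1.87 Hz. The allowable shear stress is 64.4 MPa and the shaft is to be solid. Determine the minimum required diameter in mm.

284 mm

ω = 2π·1.87 = 11.75 rad/s, so T = P/ω = 3420×10³ / 11.75 = 291100 N·m.
For a solid shaft τ_max = 16T/(πd³), so d = (16T/(π τ_allow))^(1/3) = (16·291100/(π·6.44×10^7))^(1/3) = 0.2845 m.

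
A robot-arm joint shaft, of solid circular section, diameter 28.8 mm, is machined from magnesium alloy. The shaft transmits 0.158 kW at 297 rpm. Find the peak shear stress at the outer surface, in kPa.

1080 kPa

ω = 2π·297/60 = 31.10 rad/s, so T = P/ω = 0.158×10³ / 31.10 = 5.080 N·m.
J = πd⁴/32 = π(0.0288)⁴/32 = 6.754×10^-8 m⁴.
τ_max = T·r/J = 5.080 × 0.0144 / 6.754×10^-8 = 1.083×10^6 Pa.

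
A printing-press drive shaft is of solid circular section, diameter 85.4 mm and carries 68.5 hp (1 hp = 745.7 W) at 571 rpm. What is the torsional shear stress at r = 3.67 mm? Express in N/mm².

ω = 2π·571/60 = 59.79 rad/s, so T = P/ω = 68.5×745.7 / 59.79 = 854.3 N·m.
J = πd⁴/32 = π(0.0854)⁴/32 = 5.222×10^-6 m⁴.
Shear stress varies linearly with radius: τ = T·r/J = 854.3 × 0.00367 / 5.222×10^-6 = 6.004×10^5 Pa.

0.600 N/mm²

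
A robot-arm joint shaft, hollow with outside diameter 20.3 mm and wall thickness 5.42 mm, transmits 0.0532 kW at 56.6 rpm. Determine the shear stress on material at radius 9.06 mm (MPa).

ω = 2π·56.6/60 = 5.927 rad/s, so T = P/ω = 0.0532×10³ / 5.927 = 8.976 N·m.
J = π(d_o⁴ − d_i⁴)/32 = π(0.0203⁴ − 0.00946⁴)/32 = 1.589×10^-8 m⁴.
Shear stress varies linearly with radius: τ = T·r/J = 8.976 × 0.00906 / 1.589×10^-8 = 5.119×10^6 Pa.

5.12 MPa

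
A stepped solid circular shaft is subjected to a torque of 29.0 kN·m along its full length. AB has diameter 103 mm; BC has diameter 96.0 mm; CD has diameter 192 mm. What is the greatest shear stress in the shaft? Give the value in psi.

24200 psi

Under the same torque, τ_max = 16T/(πd³) is largest where d is smallest — segment BC (d = 96.0 mm).
τ_max = 16·29000/(π·(0.0960)³) = 1.669×10^8 Pa.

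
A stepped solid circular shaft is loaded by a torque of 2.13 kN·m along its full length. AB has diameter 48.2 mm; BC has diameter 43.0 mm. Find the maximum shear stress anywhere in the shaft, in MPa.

Under the same torque, τ_max = 16T/(πd³) is largest where d is smallest — segment BC (d = 43.0 mm).
τ_max = 16·2130/(π·(0.0430)³) = 1.364×10^8 Pa.

136 MPa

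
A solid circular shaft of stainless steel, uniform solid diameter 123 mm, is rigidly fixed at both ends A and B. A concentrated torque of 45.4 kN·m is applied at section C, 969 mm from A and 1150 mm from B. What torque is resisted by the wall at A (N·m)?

With uniform GJ and both ends fixed, compatibility θ_AC = θ_CB gives T_A·a = T_B·b, together with T_A + T_B = T₀.
T_A = T₀·b/(a+b) = 45400·1150/2119 = 24640 N·m; T_B = 20760 N·m.

24600 N·m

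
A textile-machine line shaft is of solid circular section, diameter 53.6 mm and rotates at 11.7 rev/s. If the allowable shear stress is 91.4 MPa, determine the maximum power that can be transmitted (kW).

203 kW

J = πd⁴/32 = π(0.0536)⁴/32 = 8.103×10^-7 m⁴.
T_max = τ_allow·J/r = 9.14×10^7 × 8.103×10^-7 / 0.0268 = 2764 N·m.
ω = 2π·11.7 = 73.51 rad/s, so P_max = T_max·ω = 2.032×10^5 W.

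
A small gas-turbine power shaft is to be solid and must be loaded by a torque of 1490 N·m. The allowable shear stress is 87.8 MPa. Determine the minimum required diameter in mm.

44.2 mm

For a solid shaft τ_max = 16T/(πd³), so d = (16T/(π τ_allow))^(1/3) = (16·1490/(π·8.78×10^7))^(1/3) = 0.04421 m.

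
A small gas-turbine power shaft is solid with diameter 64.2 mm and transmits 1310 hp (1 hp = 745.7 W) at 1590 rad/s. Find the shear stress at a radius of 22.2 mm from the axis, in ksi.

ω = 1590 rad/s, so T = P/ω = 1310×745.7 / 1590 = 614.4 N·m.
J = πd⁴/32 = π(0.0642)⁴/32 = 1.668×10^-6 m⁴.
Shear stress varies linearly with radius: τ = T·r/J = 614.4 × 0.0222 / 1.668×10^-6 = 8.178×10^6 Pa.

1.19 ksi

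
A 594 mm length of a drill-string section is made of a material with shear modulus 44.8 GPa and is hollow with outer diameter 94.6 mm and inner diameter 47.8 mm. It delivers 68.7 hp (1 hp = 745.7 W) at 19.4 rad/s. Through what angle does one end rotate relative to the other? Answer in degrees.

0.273°

ω = 19.4 rad/s, so T = P/ω = 68.7×745.7 / 19.40 = 2641 N·m.
J = π(d_o⁴ − d_i⁴)/32 = π(0.0946⁴ − 0.0478⁴)/32 = 7.350×10^-6 m⁴.
θ = T·L/(G·J) = 2641 × 0.594 / (44.8×10⁹ × 7.350×10^-6) = 4.764×10^-3 rad.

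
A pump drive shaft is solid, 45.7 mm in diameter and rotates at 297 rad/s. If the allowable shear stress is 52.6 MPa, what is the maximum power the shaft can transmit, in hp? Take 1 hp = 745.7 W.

J = πd⁴/32 = π(0.0457)⁴/32 = 4.282×10^-7 m⁴.
T_max = τ_allow·J/r = 5.26×10^7 × 4.282×10^-7 / 0.0229 = 985.7 N·m.
ω = 297 rad/s, so P_max = T_max·ω = 2.928×10^5 W.

393 hp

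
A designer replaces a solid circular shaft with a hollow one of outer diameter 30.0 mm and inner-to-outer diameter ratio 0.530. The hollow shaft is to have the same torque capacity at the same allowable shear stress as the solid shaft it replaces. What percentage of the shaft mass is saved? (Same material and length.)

24.0 %

Equal τ_max and T ⇒ the solid shaft needs d_s³ = d_o³(1−k⁴), so d_s = 30.0·(1−0.530⁴)^(1/3) = 29.19 mm.
Area ratio A_h/A_s = d_o²(1−k²)/d_s² = (1−k²)/(1−k⁴)^(2/3) = 0.7596.
Mass saving = 1 − 0.7596 = 24.0 %.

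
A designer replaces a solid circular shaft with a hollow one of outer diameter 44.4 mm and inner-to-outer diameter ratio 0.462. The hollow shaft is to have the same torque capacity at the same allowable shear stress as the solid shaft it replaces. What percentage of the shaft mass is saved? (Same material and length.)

18.9 %

Equal τ_max and T ⇒ the solid shaft needs d_s³ = d_o³(1−k⁴), so d_s = 44.4·(1−0.462⁴)^(1/3) = 43.72 mm.
Area ratio A_h/A_s = d_o²(1−k²)/d_s² = (1−k²)/(1−k⁴)^(2/3) = 0.8114.
Mass saving = 1 − 0.8114 = 18.9 %.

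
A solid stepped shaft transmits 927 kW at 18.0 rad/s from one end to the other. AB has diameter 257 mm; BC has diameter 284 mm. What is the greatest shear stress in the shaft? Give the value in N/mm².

ω = 18.0 rad/s, so T = P/ω = 927×10³ / 18.00 = 51500 N·m.
Under the same torque, τ_max = 16T/(πd³) is largest where d is smallest — segment AB (d = 257 mm).
τ_max = 16·51500/(π·(0.257)³) = 1.545×10^7 Pa.

15.5 N/mm²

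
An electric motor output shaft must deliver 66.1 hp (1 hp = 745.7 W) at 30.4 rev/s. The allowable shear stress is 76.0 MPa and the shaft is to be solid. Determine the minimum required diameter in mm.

ω = 2π·30.4 = 191.0 rad/s, so T = P/ω = 66.1×745.7 / 191.0 = 258.1 N·m.
For a solid shaft τ_max = 16T/(πd³), so d = (16T/(π τ_allow))^(1/3) = (16·258.1/(π·7.60×10^7))^(1/3) = 0.02586 m.

25.9 mm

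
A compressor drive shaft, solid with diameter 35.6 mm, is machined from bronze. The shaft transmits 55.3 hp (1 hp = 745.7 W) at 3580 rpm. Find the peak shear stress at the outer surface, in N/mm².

12.4 N/mm²

ω = 2π·3580/60 = 374.9 rad/s, so T = P/ω = 55.3×745.7 / 374.9 = 110.0 N·m.
J = πd⁴/32 = π(0.0356)⁴/32 = 1.577×10^-7 m⁴.
τ_max = T·r/J = 110.0 × 0.0178 / 1.577×10^-7 = 1.242×10^7 Pa.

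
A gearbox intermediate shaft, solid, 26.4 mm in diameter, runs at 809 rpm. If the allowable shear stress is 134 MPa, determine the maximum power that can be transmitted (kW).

41.0 kW

J = πd⁴/32 = π(0.0264)⁴/32 = 4.769×10^-8 m⁴.
T_max = τ_allow·J/r = 1.34×10^8 × 4.769×10^-8 / 0.0132 = 484.1 N·m.
ω = 2π·809/60 = 84.72 rad/s, so P_max = T_max·ω = 4.101×10^4 W.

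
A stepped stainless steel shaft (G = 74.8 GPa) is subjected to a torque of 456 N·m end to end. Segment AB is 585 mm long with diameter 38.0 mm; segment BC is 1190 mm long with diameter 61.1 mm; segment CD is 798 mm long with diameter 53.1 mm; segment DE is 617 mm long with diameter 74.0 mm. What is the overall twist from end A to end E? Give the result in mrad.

J_AB = π(0.0380)⁴/32 = 2.05×10^-7 m⁴; J_BC = π(0.0611)⁴/32 = 1.37×10^-6 m⁴; J_CD = π(0.0531)⁴/32 = 7.81×10^-7 m⁴; J_DE = π(0.0740)⁴/32 = 2.94×10^-6 m⁴.
θ = (T/G)·Σ L_i/J_i = (456.0/74.8×10⁹)·(0.585/2.05×10^-7 + 1.19/1.37×10^-6 + 0.798/7.81×10^-7 + 0.617/2.94×10^-6) = 0.03023 rad.

30.2 mrad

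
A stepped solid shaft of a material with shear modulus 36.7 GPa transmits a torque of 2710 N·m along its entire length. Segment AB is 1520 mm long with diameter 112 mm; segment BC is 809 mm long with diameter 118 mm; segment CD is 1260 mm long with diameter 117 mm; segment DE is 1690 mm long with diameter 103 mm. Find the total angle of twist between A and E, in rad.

J_AB = π(0.112)⁴/32 = 1.54×10^-5 m⁴; J_BC = π(0.118)⁴/32 = 1.90×10^-5 m⁴; J_CD = π(0.117)⁴/32 = 1.84×10^-5 m⁴; J_DE = π(0.103)⁴/32 = 1.10×10^-5 m⁴.
θ = (T/G)·Σ L_i/J_i = (2710/36.7×10⁹)·(1.52/1.54×10^-5 + 0.809/1.90×10^-5 + 1.26/1.84×10^-5 + 1.69/1.10×10^-5) = 0.02676 rad.

0.0268 rad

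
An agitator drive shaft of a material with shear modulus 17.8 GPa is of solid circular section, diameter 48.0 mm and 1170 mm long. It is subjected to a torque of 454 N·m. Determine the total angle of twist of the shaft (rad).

0.0573 rad

J = πd⁴/32 = π(0.0480)⁴/32 = 5.212×10^-7 m⁴.
θ = T·L/(G·J) = 454.0 × 1.17 / (17.8×10⁹ × 5.212×10^-7) = 0.05726 rad.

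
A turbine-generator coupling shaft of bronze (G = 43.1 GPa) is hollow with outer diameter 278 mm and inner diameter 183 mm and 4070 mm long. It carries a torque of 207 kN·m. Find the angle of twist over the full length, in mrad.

41.0 mrad

J = π(d_o⁴ − d_i⁴)/32 = π(0.278⁴ − 0.183⁴)/32 = 4.763×10^-4 m⁴.
θ = T·L/(G·J) = 207000 × 4.07 / (43.1×10⁹ × 4.763×10^-4) = 0.04104 rad.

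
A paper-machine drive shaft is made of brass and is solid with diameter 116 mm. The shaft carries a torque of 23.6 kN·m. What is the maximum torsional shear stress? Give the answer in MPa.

77.0 MPa

J = πd⁴/32 = π(0.116)⁴/32 = 1.778×10^-5 m⁴.
τ_max = T·r/J = 23600 × 0.0580 / 1.778×10^-5 = 7.700×10^7 Pa.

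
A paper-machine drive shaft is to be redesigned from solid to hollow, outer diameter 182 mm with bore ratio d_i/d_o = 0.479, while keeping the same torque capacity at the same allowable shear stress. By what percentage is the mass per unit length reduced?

20.1 %

Equal τ_max and T ⇒ the solid shaft needs d_s³ = d_o³(1−k⁴), so d_s = 182·(1−0.479⁴)^(1/3) = 178.7 mm.
Area ratio A_h/A_s = d_o²(1−k²)/d_s² = (1−k²)/(1−k⁴)^(2/3) = 0.7988.
Mass saving = 1 − 0.7988 = 20.1 %.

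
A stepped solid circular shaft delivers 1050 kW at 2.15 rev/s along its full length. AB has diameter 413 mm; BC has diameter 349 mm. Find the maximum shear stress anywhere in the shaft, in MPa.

ω = 2π·2.15 = 13.51 rad/s, so T = P/ω = 1050×10³ / 13.51 = 77730 N·m.
Under the same torque, τ_max = 16T/(πd³) is largest where d is smallest — segment BC (d = 349 mm).
τ_max = 16·77730/(π·(0.349)³) = 9.312×10^6 Pa.

9.31 MPa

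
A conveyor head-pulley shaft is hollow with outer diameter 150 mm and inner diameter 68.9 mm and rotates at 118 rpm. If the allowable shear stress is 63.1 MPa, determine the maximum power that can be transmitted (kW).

J = π(d_o⁴ − d_i⁴)/32 = π(0.150⁴ − 0.0689⁴)/32 = 4.749×10^-5 m⁴.
T_max = τ_allow·J/r = 6.31×10^7 × 4.749×10^-5 / 0.0750 = 39950 N·m.
ω = 2π·118/60 = 12.36 rad/s, so P_max = T_max·ω = 4.937×10^5 W.

494 kW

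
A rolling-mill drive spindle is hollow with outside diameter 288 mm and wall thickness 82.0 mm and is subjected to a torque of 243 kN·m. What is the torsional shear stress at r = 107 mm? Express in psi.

J = π(d_o⁴ − d_i⁴)/32 = π(0.288⁴ − 0.124⁴)/32 = 6.522×10^-4 m⁴.
Shear stress varies linearly with radius: τ = T·r/J = 243000 × 0.107 / 6.522×10^-4 = 3.987×10^7 Pa.

5780 psi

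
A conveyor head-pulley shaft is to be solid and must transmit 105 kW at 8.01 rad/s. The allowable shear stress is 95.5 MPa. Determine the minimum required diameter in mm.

ω = 8.01 rad/s, so T = P/ω = 105×10³ / 8.010 = 13110 N·m.
For a solid shaft τ_max = 16T/(πd³), so d = (16T/(π τ_allow))^(1/3) = (16·13110/(π·9.55×10^7))^(1/3) = 0.08875 m.

88.8 mm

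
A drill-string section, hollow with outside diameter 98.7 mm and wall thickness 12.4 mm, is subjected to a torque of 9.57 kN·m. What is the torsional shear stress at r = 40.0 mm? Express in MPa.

J = π(d_o⁴ − d_i⁴)/32 = π(0.0987⁴ − 0.0739⁴)/32 = 6.389×10^-6 m⁴.
Shear stress varies linearly with radius: τ = T·r/J = 9570 × 0.0400 / 6.389×10^-6 = 5.992×10^7 Pa.

59.9 MPa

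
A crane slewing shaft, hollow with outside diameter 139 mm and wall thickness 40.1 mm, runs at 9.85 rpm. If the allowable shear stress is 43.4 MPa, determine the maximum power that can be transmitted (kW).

22.9 kW

J = π(d_o⁴ − d_i⁴)/32 = π(0.139⁴ − 0.0588⁴)/32 = 3.548×10^-5 m⁴.
T_max = τ_allow·J/r = 4.34×10^7 × 3.548×10^-5 / 0.0695 = 22150 N·m.
ω = 2π·9.85/60 = 1.031 rad/s, so P_max = T_max·ω = 2.285×10^4 W.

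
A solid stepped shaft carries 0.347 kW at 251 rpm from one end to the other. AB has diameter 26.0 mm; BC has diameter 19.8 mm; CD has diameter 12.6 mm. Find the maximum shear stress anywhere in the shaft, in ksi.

4.87 ksi

ω = 2π·251/60 = 26.28 rad/s, so T = P/ω = 0.347×10³ / 26.28 = 13.20 N·m.
Under the same torque, τ_max = 16T/(πd³) is largest where d is smallest — segment CD (d = 12.6 mm).
τ_max = 16·13.20/(π·(0.0126)³) = 3.361×10^7 Pa.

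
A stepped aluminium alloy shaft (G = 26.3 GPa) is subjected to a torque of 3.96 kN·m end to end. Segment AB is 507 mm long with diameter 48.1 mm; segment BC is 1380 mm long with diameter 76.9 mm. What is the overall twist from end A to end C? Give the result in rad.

0.206 rad

J_AB = π(0.0481)⁴/32 = 5.26×10^-7 m⁴; J_BC = π(0.0769)⁴/32 = 3.43×10^-6 m⁴.
θ = (T/G)·Σ L_i/J_i = (3960/26.3×10⁹)·(0.507/5.26×10^-7 + 1.38/3.43×10^-6) = 0.2058 rad.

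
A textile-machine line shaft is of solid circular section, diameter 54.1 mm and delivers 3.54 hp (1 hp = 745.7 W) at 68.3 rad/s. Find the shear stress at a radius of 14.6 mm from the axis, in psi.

97.3 psi

ω = 68.3 rad/s, so T = P/ω = 3.54×745.7 / 68.30 = 38.65 N·m.
J = πd⁴/32 = π(0.0541)⁴/32 = 8.410×10^-7 m⁴.
Shear stress varies linearly with radius: τ = T·r/J = 38.65 × 0.0146 / 8.410×10^-7 = 6.710×10^5 Pa.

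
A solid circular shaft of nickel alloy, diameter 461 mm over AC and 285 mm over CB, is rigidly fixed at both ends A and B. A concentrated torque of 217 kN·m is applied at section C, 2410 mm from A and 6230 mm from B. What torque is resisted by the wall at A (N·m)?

Compatibility: T_A·a/J_AC = T_B·b/J_CB with T_A + T_B = T₀.
J_AC = 4.43×10^-3 m⁴, J_CB = 6.48×10^-4 m⁴, so T_A = T₀·(J_AC/a)/((J_AC/a)+(J_CB/b)) = 205400 N·m, T_B = 11610 N·m.

205000 N·m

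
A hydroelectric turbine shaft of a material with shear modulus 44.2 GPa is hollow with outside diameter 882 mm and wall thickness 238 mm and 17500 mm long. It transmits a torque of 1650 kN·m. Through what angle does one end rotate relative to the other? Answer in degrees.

J = π(d_o⁴ − d_i⁴)/32 = π(0.882⁴ − 0.406⁴)/32 = 0.05674 m⁴.
θ = T·L/(G·J) = 1.650e6 × 17.5 / (44.2×10⁹ × 0.05674) = 0.01151 rad.

0.660°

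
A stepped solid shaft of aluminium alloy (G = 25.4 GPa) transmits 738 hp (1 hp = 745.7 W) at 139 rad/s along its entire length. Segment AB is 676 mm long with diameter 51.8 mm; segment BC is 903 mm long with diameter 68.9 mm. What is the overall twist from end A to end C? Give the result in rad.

0.213 rad

ω = 139 rad/s, so T = P/ω = 738×745.7 / 139.0 = 3959 N·m.
J_AB = π(0.0518)⁴/32 = 7.07×10^-7 m⁴; J_BC = π(0.0689)⁴/32 = 2.21×10^-6 m⁴.
θ = (T/G)·Σ L_i/J_i = (3959/25.4×10⁹)·(0.676/7.07×10^-7 + 0.903/2.21×10^-6) = 0.2127 rad.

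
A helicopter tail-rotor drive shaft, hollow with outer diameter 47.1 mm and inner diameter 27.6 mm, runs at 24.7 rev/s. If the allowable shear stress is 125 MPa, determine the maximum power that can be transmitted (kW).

351 kW

J = π(d_o⁴ − d_i⁴)/32 = π(0.0471⁴ − 0.0276⁴)/32 = 4.262×10^-7 m⁴.
T_max = τ_allow·J/r = 1.25×10^8 × 4.262×10^-7 / 0.0236 = 2262 N·m.
ω = 2π·24.7 = 155.2 rad/s, so P_max = T_max·ω = 3.511×10^5 W.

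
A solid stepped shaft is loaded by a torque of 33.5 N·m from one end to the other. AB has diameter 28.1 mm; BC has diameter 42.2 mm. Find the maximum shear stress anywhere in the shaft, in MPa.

7.69 MPa

Under the same torque, τ_max = 16T/(πd³) is largest where d is smallest — segment AB (d = 28.1 mm).
τ_max = 16·33.50/(π·(0.0281)³) = 7.689×10^6 Pa.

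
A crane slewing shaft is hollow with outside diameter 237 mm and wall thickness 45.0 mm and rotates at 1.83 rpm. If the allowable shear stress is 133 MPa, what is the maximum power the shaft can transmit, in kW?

J = π(d_o⁴ − d_i⁴)/32 = π(0.237⁴ − 0.147⁴)/32 = 2.639×10^-4 m⁴.
T_max = τ_allow·J/r = 1.33×10^8 × 2.639×10^-4 / 0.118 = 296200 N·m.
ω = 2π·1.83/60 = 0.1916 rad/s, so P_max = T_max·ω = 5.676×10^4 W.

56.8 kW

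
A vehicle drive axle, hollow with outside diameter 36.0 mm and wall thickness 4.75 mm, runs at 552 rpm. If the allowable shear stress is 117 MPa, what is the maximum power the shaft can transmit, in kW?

J = π(d_o⁴ − d_i⁴)/32 = π(0.0360⁴ − 0.0265⁴)/32 = 1.165×10^-7 m⁴.
T_max = τ_allow·J/r = 1.17×10^8 × 1.165×10^-7 / 0.0180 = 757.1 N·m.
ω = 2π·552/60 = 57.81 rad/s, so P_max = T_max·ω = 4.377×10^4 W.

43.8 kW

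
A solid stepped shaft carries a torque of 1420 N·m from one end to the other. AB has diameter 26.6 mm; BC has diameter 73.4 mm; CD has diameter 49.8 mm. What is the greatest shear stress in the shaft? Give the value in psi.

Under the same torque, τ_max = 16T/(πd³) is largest where d is smallest — segment AB (d = 26.6 mm).
τ_max = 16·1420/(π·(0.0266)³) = 3.842×10^8 Pa.

55700 psi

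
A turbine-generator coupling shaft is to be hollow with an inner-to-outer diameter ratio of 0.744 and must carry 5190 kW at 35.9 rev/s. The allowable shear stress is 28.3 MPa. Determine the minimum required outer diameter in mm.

ω = 2π·35.9 = 225.6 rad/s, so T = P/ω = 5190×10³ / 225.6 = 23010 N·m.
For a hollow shaft with d_i/d_o = 0.744: τ_max = 16T/(π d_o³ (1−k⁴)), so d_o = [16T/(π τ_allow (1−k⁴))]^(1/3) = [16·23010/(π·2.83×10^7·0.6936)]^(1/3) = 0.1814 m.

181 mm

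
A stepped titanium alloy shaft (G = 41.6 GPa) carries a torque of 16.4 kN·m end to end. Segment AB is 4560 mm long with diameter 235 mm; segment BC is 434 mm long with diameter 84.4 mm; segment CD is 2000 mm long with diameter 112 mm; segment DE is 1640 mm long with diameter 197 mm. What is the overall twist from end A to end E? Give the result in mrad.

95.8 mrad

J_AB = π(0.235)⁴/32 = 2.99×10^-4 m⁴; J_BC = π(0.0844)⁴/32 = 4.98×10^-6 m⁴; J_CD = π(0.112)⁴/32 = 1.54×10^-5 m⁴; J_DE = π(0.197)⁴/32 = 1.48×10^-4 m⁴.
θ = (T/G)·Σ L_i/J_i = (16400/41.6×10⁹)·(4.56/2.99×10^-4 + 0.434/4.98×10^-6 + 2.00/1.54×10^-5 + 1.64/1.48×10^-4) = 0.09576 rad.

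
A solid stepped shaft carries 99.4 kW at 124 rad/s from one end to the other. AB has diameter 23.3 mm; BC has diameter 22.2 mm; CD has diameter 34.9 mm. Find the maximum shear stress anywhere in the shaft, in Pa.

ω = 124 rad/s, so T = P/ω = 99.4×10³ / 124.0 = 801.6 N·m.
Under the same torque, τ_max = 16T/(πd³) is largest where d is smallest — segment BC (d = 22.2 mm).
τ_max = 16·801.6/(π·(0.0222)³) = 3.731×10^8 Pa.

3.73e8 Pa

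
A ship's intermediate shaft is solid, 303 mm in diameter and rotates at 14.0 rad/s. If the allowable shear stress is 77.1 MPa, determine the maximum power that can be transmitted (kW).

5900 kW

J = πd⁴/32 = π(0.303)⁴/32 = 8.275×10^-4 m⁴.
T_max = τ_allow·J/r = 7.71×10^7 × 8.275×10^-4 / 0.151 = 421100 N·m.
ω = 14.0 rad/s, so P_max = T_max·ω = 5.896×10^6 W.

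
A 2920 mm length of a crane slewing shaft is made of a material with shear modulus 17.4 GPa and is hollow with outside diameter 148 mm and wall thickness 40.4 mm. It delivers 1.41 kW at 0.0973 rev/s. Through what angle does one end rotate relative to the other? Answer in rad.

ω = 2π·0.0973 = 0.6114 rad/s, so T = P/ω = 1.41×10³ / 0.6114 = 2306 N·m.
J = π(d_o⁴ − d_i⁴)/32 = π(0.148⁴ − 0.0672⁴)/32 = 4.510×10^-5 m⁴.
θ = T·L/(G·J) = 2306 × 2.92 / (17.4×10⁹ × 4.510×10^-5) = 8.582×10^-3 rad.

0.00858 rad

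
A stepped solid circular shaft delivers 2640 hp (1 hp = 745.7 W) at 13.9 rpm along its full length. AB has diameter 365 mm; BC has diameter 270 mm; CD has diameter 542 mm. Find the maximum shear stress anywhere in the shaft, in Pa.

ω = 2π·13.9/60 = 1.456 rad/s, so T = P/ω = 2640×745.7 / 1.456 = 1.352e6 N·m.
Under the same torque, τ_max = 16T/(πd³) is largest where d is smallest — segment BC (d = 270 mm).
τ_max = 16·1.352e6/(π·(0.270)³) = 3.499×10^8 Pa.

3.50e8 Pa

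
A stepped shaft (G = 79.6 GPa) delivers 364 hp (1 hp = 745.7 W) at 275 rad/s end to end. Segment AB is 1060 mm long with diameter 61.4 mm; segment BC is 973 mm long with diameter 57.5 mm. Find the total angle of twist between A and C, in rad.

0.0207 rad

ω = 275 rad/s, so T = P/ω = 364×745.7 / 275.0 = 987.0 N·m.
J_AB = π(0.0614)⁴/32 = 1.40×10^-6 m⁴; J_BC = π(0.0575)⁴/32 = 1.07×10^-6 m⁴.
θ = (T/G)·Σ L_i/J_i = (987.0/79.6×10⁹)·(1.06/1.40×10^-6 + 0.973/1.07×10^-6) = 0.02066 rad.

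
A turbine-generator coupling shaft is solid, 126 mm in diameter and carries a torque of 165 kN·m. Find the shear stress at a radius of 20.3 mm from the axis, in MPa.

J = πd⁴/32 = π(0.126)⁴/32 = 2.474×10^-5 m⁴.
Shear stress varies linearly with radius: τ = T·r/J = 165000 × 0.0203 / 2.474×10^-5 = 1.354×10^8 Pa.

135 MPa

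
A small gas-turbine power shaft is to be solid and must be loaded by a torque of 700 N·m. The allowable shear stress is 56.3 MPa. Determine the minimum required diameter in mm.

39.9 mm

For a solid shaft τ_max = 16T/(πd³), so d = (16T/(π τ_allow))^(1/3) = (16·700.0/(π·5.63×10^7))^(1/3) = 0.03986 m.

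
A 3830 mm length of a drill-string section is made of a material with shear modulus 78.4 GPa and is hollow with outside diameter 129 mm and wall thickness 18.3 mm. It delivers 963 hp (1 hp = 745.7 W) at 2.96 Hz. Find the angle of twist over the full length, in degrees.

5.40°

ω = 2π·2.96 = 18.60 rad/s, so T = P/ω = 963×745.7 / 18.60 = 38610 N·m.
J = π(d_o⁴ − d_i⁴)/32 = π(0.129⁴ − 0.0924⁴)/32 = 2.003×10^-5 m⁴.
θ = T·L/(G·J) = 38610 × 3.83 / (78.4×10⁹ × 2.003×10^-5) = 0.09417 rad.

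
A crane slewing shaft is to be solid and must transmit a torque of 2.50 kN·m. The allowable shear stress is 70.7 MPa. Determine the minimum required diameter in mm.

For a solid shaft τ_max = 16T/(πd³), so d = (16T/(π τ_allow))^(1/3) = (16·2500/(π·7.07×10^7))^(1/3) = 0.05647 m.

56.5 mm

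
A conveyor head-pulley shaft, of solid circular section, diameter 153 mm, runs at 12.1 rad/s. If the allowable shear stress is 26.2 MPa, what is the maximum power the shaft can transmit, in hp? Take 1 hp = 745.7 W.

J = πd⁴/32 = π(0.153)⁴/32 = 5.380×10^-5 m⁴.
T_max = τ_allow·J/r = 2.62×10^7 × 5.380×10^-5 / 0.0765 = 18420 N·m.
ω = 12.1 rad/s, so P_max = T_max·ω = 2.229×10^5 W.

299 hp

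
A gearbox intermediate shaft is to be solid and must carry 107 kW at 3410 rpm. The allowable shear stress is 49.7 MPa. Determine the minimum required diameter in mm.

ω = 2π·3410/60 = 357.1 rad/s, so T = P/ω = 107×10³ / 357.1 = 299.6 N·m.
For a solid shaft τ_max = 16T/(πd³), so d = (16T/(π τ_allow))^(1/3) = (16·299.6/(π·4.97×10^7))^(1/3) = 0.03131 m.

31.3 mm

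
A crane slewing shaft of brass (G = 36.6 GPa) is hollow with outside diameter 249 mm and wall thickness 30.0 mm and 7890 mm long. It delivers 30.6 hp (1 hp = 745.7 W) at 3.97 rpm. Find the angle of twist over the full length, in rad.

ω = 2π·3.97/60 = 0.4157 rad/s, so T = P/ω = 30.6×745.7 / 0.4157 = 54890 N·m.
J = π(d_o⁴ − d_i⁴)/32 = π(0.249⁴ − 0.189⁴)/32 = 2.521×10^-4 m⁴.
θ = T·L/(G·J) = 54890 × 7.89 / (36.6×10⁹ × 2.521×10^-4) = 0.04693 rad.

0.0469 rad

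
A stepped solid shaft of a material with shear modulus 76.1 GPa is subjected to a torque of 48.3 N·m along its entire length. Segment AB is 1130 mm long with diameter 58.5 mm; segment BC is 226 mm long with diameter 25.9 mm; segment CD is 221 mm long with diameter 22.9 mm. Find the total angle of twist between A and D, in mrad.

J_AB = π(0.0585)⁴/32 = 1.15×10^-6 m⁴; J_BC = π(0.0259)⁴/32 = 4.42×10^-8 m⁴; J_CD = π(0.0229)⁴/32 = 2.70×10^-8 m⁴.
θ = (T/G)·Σ L_i/J_i = (48.30/76.1×10⁹)·(1.13/1.15×10^-6 + 0.226/4.42×10^-8 + 0.221/2.70×10^-8) = 9.066×10^-3 rad.

9.07 mrad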